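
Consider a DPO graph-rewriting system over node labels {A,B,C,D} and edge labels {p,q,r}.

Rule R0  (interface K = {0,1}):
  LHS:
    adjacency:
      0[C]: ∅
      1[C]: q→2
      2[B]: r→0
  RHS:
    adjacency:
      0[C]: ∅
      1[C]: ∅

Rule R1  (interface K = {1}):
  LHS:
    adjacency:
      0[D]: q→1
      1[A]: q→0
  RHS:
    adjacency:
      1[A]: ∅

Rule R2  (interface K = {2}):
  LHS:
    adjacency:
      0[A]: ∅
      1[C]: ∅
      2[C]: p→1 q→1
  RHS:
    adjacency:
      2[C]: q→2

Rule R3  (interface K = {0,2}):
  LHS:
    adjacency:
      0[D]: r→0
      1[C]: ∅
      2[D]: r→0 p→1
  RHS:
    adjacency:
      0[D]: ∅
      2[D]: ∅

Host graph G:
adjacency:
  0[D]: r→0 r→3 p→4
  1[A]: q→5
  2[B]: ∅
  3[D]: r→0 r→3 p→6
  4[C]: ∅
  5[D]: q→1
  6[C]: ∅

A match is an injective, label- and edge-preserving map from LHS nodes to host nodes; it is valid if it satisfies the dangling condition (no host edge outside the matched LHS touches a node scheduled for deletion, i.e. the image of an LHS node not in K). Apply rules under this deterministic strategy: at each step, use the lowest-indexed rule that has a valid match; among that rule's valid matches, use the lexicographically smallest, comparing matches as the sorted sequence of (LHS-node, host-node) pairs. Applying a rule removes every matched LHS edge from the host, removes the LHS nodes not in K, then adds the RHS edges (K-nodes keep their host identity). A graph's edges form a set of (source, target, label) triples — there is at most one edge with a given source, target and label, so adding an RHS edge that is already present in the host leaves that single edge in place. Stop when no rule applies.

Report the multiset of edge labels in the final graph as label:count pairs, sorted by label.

start.  V:7 E:8  edges: 0-r->0 0-r->3 0-p->4 1-q->5 3-r->0 3-r->3 3-p->6 5-q->1
1. fire R1 via {0↦5, 1↦1}  →  V:6 E:6  edges: 0-r->0 0-r->3 0-p->4 3-r->0 3-r->3 3-p->6
2. fire R3 via {0↦0, 1↦6, 2↦3}  →  V:5 E:3  edges: 0-r->3 0-p->4 3-r->3
3. fire R3 via {0↦3, 1↦4, 2↦0}  →  V:4 E:0  edges: ∅
final graph: no rule applies after step 3
NF edges: []

Answer: (no edges)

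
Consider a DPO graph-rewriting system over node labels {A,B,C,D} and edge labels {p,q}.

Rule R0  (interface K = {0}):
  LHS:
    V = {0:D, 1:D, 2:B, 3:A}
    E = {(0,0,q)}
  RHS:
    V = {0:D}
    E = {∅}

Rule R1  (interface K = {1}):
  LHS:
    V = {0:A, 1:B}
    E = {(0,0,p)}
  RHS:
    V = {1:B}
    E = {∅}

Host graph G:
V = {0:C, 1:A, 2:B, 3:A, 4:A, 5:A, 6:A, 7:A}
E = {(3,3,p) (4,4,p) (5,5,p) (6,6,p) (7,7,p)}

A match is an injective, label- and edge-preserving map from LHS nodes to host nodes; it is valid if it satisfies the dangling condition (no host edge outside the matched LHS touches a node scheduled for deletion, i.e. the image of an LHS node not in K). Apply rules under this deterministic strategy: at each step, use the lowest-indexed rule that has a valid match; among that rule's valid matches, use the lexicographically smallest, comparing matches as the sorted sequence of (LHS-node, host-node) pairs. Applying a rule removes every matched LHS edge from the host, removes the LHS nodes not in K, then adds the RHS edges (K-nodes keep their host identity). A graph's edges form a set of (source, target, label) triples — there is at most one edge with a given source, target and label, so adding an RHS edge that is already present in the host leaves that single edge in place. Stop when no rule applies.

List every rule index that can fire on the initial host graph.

Answer: [R1]

Rewrite trace:
R0: no valid match — LHS pattern not found
R1: 5 valid matches — {0↦3, 1↦2}, {0↦4, 1↦2}, {0↦5, 1↦2} (+2 more)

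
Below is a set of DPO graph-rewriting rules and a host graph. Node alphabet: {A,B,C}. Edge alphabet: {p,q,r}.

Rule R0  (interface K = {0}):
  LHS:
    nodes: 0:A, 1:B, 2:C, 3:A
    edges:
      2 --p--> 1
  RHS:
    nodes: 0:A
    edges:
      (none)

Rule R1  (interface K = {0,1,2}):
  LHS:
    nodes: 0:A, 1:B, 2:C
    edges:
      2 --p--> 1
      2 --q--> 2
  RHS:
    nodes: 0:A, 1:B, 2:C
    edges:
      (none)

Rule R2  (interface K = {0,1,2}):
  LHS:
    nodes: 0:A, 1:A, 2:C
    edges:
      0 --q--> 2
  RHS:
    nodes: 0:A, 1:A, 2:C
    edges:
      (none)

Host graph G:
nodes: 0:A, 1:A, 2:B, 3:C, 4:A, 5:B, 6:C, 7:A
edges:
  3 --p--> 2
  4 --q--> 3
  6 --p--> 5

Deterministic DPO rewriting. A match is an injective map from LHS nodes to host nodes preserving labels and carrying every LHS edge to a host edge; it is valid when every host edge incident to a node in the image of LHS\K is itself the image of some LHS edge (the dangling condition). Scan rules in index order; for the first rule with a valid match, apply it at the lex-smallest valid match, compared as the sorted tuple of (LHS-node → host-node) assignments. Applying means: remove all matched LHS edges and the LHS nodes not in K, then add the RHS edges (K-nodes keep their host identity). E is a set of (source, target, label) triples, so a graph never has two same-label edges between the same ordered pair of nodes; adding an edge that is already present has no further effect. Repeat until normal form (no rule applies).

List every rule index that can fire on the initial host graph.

Answer: [R0,R2]

Steps:
R0: 9 valid matches — {0↦0, 1↦5, 2↦6, 3↦1}, {0↦0, 1↦5, 2↦6, 3↦7}, {0↦1, 1↦5, 2↦6, 3↦0} (+6 more)
R1: no valid match — LHS pattern not found
R2: 3 valid matches — {0↦4, 1↦0, 2↦3}, {0↦4, 1↦1, 2↦3}, {0↦4, 1↦7, 2↦3}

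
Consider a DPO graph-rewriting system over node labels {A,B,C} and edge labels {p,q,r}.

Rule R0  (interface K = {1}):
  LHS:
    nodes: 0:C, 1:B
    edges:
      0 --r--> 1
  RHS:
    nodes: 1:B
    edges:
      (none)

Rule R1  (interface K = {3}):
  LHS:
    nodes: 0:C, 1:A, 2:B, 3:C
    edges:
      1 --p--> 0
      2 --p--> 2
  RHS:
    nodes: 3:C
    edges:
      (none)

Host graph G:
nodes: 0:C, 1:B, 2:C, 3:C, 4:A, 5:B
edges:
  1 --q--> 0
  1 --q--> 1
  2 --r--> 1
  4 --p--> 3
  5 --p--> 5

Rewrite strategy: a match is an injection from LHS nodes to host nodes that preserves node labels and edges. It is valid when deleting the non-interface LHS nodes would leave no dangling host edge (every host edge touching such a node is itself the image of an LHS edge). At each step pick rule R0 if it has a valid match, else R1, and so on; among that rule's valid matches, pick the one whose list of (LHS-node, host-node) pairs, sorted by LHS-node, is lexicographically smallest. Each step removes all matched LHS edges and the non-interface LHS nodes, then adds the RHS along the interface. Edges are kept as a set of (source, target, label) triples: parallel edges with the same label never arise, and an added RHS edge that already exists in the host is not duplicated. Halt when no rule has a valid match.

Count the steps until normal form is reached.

start.  V:6 E:5  edges: 1-q->0 1-q->1 2-r->1 4-p->3 5-p->5
1. fire R0 via {0↦2, 1↦1}  →  V:5 E:4  edges: 1-q->0 1-q->1 4-p->3 5-p->5
2. fire R1 via {0↦3, 1↦4, 2↦5, 3↦0}  →  V:2 E:2  edges: 1-q->0 1-q->1
normal form: no rule applies after step 2

Answer: 2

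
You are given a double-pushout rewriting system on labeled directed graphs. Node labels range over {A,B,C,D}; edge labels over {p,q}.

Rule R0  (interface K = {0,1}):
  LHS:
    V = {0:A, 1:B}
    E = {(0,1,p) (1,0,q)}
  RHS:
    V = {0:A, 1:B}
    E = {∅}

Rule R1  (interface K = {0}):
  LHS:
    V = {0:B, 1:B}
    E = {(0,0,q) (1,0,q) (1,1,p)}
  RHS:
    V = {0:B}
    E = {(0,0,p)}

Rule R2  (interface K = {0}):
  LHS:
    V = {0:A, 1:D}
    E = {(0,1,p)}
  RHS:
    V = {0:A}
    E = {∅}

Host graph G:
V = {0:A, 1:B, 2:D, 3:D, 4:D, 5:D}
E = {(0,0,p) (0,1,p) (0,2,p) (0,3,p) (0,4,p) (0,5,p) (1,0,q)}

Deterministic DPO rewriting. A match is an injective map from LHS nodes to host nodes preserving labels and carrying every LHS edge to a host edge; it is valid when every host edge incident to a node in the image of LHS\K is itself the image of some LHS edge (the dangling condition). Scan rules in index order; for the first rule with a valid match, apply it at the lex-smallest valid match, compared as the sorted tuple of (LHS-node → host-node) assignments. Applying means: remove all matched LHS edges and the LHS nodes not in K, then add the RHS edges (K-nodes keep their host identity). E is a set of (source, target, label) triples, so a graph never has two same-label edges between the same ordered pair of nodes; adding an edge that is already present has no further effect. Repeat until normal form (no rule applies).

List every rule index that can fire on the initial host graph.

R0: 1 valid match — {0↦0, 1↦1}
R1: no valid match — LHS pattern not found
R2: 4 valid matches — {0↦0, 1↦2}, {0↦0, 1↦3}, {0↦0, 1↦4} (+1 more)

Answer: [R0,R2]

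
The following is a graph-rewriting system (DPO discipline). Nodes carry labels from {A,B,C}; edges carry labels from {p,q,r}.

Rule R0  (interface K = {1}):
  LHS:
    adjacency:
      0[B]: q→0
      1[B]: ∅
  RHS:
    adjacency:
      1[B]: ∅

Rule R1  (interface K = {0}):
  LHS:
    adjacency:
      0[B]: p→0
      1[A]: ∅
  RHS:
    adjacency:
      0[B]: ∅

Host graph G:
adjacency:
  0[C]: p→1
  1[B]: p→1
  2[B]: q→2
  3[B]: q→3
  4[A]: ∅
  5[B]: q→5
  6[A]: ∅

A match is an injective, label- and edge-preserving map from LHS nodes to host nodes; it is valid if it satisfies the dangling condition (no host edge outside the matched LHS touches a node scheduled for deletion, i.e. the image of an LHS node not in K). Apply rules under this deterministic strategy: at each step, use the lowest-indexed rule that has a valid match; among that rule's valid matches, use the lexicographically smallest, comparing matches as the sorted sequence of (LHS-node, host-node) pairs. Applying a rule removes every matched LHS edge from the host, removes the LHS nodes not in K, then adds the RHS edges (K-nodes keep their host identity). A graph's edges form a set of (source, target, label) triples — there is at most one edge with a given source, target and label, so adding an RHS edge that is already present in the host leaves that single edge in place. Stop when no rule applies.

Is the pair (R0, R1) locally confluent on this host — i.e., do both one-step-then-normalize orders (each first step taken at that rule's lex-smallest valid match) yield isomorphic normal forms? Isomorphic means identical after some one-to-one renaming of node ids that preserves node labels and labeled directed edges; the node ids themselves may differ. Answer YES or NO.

branch R0-first: apply at {0↦2, 1↦1} → |E|=4, then 3 more step(s) → NF |V|=3 |E|=1 V={0:C, 1:B, 6:A} E=0-p->1
branch R1-first: apply at {0↦1, 1↦4} → |E|=4, then 3 more step(s) → NF |V|=3 |E|=1 V={0:C, 1:B, 6:A} E=0-p->1
graphs isomorphic (equal up to label-preserving node renaming)

Answer: YES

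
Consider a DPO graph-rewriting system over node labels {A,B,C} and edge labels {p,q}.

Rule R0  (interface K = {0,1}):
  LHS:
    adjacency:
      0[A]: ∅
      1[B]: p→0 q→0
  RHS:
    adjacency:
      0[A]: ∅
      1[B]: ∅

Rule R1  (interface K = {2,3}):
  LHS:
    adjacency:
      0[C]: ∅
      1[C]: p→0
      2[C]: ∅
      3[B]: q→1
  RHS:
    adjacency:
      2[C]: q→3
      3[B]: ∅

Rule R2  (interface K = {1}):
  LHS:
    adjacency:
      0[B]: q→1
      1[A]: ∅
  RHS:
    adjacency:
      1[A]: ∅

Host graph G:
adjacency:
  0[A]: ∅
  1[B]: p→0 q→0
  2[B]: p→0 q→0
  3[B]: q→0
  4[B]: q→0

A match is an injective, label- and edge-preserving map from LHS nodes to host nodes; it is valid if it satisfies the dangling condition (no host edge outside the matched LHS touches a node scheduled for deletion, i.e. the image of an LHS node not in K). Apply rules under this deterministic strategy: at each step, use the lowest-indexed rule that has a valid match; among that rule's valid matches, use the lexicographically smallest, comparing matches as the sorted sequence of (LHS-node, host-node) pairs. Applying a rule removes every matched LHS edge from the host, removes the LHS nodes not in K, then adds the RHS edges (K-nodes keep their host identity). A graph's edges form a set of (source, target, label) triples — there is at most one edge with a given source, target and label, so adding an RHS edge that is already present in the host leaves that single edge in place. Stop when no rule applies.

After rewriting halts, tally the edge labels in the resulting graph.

initial: |V|=5 |E|=6  E = 1-p->0 1-q->0 2-p->0 2-q->0 3-q->0 4-q->0
step 1: apply R0 at {0↦0, 1↦1}  → |V|=5 |E|=4  E = 2-p->0 2-q->0 3-q->0 4-q->0
step 2: apply R0 at {0↦0, 1↦2}  → |V|=5 |E|=2  E = 3-q->0 4-q->0
step 3: apply R2 at {0↦3, 1↦0}  → |V|=4 |E|=1  E = 4-q->0
step 4: apply R2 at {0↦4, 1↦0}  → |V|=3 |E|=0  E = ∅
halt: no rule applies after step 4
NF edges: []

Answer: (no edges)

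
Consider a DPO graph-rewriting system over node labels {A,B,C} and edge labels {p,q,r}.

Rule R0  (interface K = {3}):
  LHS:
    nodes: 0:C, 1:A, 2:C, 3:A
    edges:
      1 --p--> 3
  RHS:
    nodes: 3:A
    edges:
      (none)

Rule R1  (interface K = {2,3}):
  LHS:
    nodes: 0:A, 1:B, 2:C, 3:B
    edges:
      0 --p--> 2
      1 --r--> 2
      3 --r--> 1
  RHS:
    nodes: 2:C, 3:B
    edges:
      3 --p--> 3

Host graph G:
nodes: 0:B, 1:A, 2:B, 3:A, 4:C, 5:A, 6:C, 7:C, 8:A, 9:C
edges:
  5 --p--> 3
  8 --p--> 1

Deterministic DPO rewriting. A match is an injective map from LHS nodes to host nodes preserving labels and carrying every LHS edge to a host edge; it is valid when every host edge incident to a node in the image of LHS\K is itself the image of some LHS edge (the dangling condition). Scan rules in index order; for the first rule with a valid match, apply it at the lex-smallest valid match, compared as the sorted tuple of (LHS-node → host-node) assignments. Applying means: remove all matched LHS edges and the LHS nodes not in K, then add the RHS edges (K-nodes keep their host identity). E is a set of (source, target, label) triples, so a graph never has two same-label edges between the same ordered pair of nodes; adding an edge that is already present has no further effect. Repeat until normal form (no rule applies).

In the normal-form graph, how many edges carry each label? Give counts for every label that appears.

Answer: (no edges)

Rewrite trace:
start.  V:10 E:2  edges: 5-p->3 8-p->1
1. fire R0 via {0↦4, 1↦5, 2↦6, 3↦3}  →  V:7 E:1  edges: 8-p->1
2. fire R0 via {0↦7, 1↦8, 2↦9, 3↦1}  →  V:4 E:0  edges: ∅
halt: no rule applies after step 2
NF edges: []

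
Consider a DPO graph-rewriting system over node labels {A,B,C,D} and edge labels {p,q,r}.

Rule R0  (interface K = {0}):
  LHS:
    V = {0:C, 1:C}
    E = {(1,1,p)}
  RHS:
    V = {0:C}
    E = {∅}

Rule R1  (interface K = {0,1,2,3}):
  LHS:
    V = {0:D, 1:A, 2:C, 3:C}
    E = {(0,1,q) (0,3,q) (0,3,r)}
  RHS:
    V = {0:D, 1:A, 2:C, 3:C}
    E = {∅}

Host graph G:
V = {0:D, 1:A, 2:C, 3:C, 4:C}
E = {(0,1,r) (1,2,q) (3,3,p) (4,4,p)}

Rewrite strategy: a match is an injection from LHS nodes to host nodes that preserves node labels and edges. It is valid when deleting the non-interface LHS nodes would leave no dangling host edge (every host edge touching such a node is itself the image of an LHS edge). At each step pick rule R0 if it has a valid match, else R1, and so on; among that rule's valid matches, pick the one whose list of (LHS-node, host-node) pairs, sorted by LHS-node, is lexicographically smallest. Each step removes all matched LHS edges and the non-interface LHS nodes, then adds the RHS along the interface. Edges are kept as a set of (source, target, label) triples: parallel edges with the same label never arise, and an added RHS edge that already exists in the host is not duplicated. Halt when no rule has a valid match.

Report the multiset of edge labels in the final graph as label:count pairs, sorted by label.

[0] host  ⇒  5 nodes, 4 edges  {0-r->1 1-q->2 3-p->3 4-p->4}
[1] R0 @ {0↦2, 1↦3}  ⇒  4 nodes, 3 edges  {0-r->1 1-q->2 4-p->4}
[2] R0 @ {0↦2, 1↦4}  ⇒  3 nodes, 2 edges  {0-r->1 1-q->2}
halt: no rule applies after step 2
NF edges: [(0, 1, 'r'), (1, 2, 'q')]

Answer: q:1 r:1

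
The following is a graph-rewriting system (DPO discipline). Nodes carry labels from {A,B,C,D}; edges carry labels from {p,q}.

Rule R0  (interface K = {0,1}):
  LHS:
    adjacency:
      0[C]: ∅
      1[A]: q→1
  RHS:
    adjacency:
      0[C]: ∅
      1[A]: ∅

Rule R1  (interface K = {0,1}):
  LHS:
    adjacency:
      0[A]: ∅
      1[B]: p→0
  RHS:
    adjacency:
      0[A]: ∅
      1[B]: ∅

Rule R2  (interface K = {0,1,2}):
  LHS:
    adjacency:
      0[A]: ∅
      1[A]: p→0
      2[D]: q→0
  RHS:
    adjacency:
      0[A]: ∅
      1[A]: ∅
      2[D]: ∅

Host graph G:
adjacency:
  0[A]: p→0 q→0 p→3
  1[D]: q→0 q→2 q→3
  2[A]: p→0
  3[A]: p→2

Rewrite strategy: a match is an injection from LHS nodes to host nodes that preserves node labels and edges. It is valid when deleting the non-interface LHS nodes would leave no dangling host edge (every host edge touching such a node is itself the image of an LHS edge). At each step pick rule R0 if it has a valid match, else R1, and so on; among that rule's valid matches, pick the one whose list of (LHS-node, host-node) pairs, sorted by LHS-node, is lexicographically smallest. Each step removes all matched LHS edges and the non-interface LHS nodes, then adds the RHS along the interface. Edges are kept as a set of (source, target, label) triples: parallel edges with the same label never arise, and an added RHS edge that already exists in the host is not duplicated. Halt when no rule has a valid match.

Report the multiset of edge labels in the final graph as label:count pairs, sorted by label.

Answer: p:1 q:1

Steps:
start.  V:4 E:8  edges: 0-p->0 0-q->0 0-p->3 1-q->0 1-q->2 1-q->3 2-p->0 3-p->2
1. fire R2 via {0↦0, 1↦2, 2↦1}  →  V:4 E:6  edges: 0-p->0 0-q->0 0-p->3 1-q->2 1-q->3 3-p->2
2. fire R2 via {0↦2, 1↦3, 2↦1}  →  V:4 E:4  edges: 0-p->0 0-q->0 0-p->3 1-q->3
3. fire R2 via {0↦3, 1↦0, 2↦1}  →  V:4 E:2  edges: 0-p->0 0-q->0
final graph: no rule applies after step 3
NF edges: [(0, 0, 'p'), (0, 0, 'q')]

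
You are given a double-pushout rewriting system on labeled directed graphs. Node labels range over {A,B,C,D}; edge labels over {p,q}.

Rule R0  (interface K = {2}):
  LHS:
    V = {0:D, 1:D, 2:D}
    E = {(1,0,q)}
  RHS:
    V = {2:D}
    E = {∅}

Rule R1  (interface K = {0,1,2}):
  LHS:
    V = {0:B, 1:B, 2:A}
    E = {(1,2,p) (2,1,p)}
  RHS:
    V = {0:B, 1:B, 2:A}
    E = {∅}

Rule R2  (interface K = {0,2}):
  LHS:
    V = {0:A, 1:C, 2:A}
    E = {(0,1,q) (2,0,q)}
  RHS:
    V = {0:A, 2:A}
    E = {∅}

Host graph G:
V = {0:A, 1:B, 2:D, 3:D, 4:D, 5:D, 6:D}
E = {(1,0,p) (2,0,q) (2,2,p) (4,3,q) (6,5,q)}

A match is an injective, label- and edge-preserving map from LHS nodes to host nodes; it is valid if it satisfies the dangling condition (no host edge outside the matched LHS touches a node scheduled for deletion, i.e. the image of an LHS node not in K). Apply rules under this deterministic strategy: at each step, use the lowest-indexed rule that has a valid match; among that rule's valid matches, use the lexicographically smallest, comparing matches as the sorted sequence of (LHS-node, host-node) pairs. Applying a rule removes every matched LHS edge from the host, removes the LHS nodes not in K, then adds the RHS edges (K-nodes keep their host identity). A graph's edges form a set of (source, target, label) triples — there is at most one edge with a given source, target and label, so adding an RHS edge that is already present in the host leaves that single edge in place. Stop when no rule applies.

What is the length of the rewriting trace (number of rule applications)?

[0] host  ⇒  7 nodes, 5 edges  {1-p->0 2-q->0 2-p->2 4-q->3 6-q->5}
[1] R0 @ {0↦3, 1↦4, 2↦2}  ⇒  5 nodes, 4 edges  {1-p->0 2-q->0 2-p->2 6-q->5}
[2] R0 @ {0↦5, 1↦6, 2↦2}  ⇒  3 nodes, 3 edges  {1-p->0 2-q->0 2-p->2}
halt: no rule applies after step 2

Answer: 2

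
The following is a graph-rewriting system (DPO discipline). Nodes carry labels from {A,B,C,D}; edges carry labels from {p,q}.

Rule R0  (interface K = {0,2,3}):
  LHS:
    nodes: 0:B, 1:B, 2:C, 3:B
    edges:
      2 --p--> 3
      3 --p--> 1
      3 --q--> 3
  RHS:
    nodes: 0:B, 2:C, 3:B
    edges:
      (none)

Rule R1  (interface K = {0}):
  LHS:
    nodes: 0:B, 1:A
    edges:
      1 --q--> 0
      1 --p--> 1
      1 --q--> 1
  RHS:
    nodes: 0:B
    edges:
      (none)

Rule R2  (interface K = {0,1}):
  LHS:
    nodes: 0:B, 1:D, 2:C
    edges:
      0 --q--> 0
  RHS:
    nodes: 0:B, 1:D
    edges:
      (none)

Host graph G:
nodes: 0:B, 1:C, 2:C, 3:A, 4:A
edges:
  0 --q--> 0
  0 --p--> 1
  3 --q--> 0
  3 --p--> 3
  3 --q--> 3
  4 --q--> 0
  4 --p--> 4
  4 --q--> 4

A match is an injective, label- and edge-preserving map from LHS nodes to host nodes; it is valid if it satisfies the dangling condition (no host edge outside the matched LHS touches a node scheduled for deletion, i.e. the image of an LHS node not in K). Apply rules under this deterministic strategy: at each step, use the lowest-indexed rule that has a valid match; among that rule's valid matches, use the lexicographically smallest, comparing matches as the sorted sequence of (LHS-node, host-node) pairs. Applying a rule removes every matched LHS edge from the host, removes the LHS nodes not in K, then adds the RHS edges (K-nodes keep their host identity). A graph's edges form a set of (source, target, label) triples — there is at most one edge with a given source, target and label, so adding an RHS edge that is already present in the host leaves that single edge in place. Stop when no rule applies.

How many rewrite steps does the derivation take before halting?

Answer: 2

Rewrite trace:
start.  V:5 E:8  edges: 0-q->0 0-p->1 3-q->0 3-p->3 3-q->3 4-q->0 4-p->4 4-q->4
1. fire R1 via {0↦0, 1↦3}  →  V:4 E:5  edges: 0-q->0 0-p->1 4-q->0 4-p->4 4-q->4
2. fire R1 via {0↦0, 1↦4}  →  V:3 E:2  edges: 0-q->0 0-p->1
normal form: no rule applies after step 2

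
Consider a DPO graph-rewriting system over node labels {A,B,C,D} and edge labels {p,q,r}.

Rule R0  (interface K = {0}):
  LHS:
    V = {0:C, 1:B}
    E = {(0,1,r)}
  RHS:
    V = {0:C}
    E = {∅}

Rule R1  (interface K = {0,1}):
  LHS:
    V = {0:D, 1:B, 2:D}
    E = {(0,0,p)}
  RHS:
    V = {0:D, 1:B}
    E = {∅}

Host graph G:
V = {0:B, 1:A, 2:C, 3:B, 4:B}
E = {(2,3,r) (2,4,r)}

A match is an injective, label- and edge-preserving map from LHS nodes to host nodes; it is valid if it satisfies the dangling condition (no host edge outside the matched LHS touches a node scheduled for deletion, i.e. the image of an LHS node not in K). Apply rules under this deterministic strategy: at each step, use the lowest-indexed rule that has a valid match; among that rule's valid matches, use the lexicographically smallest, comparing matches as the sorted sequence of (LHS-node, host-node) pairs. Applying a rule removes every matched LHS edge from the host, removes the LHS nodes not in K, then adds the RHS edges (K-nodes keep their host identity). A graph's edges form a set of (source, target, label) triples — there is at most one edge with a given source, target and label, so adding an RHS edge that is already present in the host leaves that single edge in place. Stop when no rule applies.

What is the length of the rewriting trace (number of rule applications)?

Answer: 2

Derivation:
[0] host  ⇒  5 nodes, 2 edges  {2-r->3 2-r->4}
[1] R0 @ {0↦2, 1↦3}  ⇒  4 nodes, 1 edges  {2-r->4}
[2] R0 @ {0↦2, 1↦4}  ⇒  3 nodes, 0 edges  {∅}
final graph: no rule applies after step 2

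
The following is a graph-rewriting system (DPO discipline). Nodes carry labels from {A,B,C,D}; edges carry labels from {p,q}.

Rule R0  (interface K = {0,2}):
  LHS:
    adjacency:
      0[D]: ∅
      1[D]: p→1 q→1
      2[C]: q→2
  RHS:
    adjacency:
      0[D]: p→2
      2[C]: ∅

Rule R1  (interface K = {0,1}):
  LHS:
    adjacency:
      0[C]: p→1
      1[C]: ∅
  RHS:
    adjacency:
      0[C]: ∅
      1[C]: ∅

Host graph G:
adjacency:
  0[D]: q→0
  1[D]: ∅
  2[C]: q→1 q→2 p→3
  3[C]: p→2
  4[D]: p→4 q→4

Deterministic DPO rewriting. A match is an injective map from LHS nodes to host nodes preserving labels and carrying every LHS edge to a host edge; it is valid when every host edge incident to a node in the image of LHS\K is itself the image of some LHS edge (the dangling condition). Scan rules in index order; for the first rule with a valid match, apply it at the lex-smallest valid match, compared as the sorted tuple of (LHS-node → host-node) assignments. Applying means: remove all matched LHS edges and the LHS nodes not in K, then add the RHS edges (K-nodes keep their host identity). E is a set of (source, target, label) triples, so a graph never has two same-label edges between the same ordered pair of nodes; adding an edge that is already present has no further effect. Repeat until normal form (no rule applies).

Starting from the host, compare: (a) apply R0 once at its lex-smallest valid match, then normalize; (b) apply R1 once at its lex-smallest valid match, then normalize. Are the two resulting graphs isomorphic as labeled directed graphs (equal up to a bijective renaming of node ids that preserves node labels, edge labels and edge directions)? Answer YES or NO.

branch R0-first: apply at {0↦0, 1↦4, 2↦2} → |E|=5, then 2 more step(s) → NF |V|=4 |E|=3 V={0:D, 1:D, 2:C, 3:C} E=0-q->0 0-p->2 2-q->1
branch R1-first: apply at {0↦2, 1↦3} → |E|=6, then 2 more step(s) → NF |V|=4 |E|=3 V={0:D, 1:D, 2:C, 3:C} E=0-q->0 0-p->2 2-q->1
graphs isomorphic (equal up to label-preserving node renaming)

Answer: YES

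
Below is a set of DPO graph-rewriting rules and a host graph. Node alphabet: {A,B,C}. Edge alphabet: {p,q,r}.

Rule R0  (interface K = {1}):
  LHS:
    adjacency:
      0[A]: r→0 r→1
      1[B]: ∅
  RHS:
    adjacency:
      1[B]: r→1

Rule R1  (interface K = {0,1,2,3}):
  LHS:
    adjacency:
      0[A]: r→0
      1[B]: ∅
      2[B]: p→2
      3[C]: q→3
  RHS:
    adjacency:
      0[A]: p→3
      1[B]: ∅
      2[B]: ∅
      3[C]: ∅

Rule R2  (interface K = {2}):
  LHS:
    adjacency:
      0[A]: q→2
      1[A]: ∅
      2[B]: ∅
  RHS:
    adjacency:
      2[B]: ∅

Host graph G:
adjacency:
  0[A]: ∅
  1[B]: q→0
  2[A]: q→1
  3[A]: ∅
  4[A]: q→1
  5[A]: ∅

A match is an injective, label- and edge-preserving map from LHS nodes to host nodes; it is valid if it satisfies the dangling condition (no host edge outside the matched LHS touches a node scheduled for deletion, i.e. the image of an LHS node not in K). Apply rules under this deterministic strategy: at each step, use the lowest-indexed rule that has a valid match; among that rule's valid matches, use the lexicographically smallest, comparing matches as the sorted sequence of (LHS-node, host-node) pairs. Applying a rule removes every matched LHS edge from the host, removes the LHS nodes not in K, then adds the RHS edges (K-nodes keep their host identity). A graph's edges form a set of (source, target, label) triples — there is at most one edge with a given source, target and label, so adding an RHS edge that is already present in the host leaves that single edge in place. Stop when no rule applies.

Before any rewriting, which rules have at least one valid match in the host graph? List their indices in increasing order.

Answer: [R2]

Rewrite trace:
R0: no valid match — LHS pattern not found
R1: no valid match — LHS pattern not found
R2: 4 valid matches — {0↦2, 1↦3, 2↦1}, {0↦2, 1↦5, 2↦1}, {0↦4, 1↦3, 2↦1} (+1 more)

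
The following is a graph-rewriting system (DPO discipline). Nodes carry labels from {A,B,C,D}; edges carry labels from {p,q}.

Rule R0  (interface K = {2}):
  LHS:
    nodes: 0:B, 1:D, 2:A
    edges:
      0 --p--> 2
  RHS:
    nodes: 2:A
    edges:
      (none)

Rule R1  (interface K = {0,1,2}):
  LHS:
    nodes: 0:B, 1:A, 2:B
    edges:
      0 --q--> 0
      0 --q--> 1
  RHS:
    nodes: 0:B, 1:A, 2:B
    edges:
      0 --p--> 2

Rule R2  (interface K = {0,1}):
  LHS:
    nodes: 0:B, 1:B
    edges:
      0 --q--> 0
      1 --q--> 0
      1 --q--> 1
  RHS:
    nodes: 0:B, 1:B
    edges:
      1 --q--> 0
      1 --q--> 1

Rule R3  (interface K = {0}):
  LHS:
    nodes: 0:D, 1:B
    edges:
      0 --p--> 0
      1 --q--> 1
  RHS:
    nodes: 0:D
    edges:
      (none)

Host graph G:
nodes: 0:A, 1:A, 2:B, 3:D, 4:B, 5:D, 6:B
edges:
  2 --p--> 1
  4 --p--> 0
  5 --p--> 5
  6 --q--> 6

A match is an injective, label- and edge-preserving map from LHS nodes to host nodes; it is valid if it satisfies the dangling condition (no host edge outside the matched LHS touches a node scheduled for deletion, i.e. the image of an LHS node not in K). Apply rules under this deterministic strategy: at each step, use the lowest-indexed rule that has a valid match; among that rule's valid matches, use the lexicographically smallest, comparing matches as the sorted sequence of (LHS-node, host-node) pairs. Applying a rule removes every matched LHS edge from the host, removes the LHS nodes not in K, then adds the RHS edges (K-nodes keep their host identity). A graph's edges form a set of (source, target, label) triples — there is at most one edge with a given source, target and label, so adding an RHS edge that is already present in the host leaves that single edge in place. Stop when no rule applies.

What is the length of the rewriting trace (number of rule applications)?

start.  V:7 E:4  edges: 2-p->1 4-p->0 5-p->5 6-q->6
1. fire R0 via {0↦2, 1↦3, 2↦1}  →  V:5 E:3  edges: 4-p->0 5-p->5 6-q->6
2. fire R3 via {0↦5, 1↦6}  →  V:4 E:1  edges: 4-p->0
3. fire R0 via {0↦4, 1↦5, 2↦0}  →  V:2 E:0  edges: ∅
halt: no rule applies after step 3

Answer: 3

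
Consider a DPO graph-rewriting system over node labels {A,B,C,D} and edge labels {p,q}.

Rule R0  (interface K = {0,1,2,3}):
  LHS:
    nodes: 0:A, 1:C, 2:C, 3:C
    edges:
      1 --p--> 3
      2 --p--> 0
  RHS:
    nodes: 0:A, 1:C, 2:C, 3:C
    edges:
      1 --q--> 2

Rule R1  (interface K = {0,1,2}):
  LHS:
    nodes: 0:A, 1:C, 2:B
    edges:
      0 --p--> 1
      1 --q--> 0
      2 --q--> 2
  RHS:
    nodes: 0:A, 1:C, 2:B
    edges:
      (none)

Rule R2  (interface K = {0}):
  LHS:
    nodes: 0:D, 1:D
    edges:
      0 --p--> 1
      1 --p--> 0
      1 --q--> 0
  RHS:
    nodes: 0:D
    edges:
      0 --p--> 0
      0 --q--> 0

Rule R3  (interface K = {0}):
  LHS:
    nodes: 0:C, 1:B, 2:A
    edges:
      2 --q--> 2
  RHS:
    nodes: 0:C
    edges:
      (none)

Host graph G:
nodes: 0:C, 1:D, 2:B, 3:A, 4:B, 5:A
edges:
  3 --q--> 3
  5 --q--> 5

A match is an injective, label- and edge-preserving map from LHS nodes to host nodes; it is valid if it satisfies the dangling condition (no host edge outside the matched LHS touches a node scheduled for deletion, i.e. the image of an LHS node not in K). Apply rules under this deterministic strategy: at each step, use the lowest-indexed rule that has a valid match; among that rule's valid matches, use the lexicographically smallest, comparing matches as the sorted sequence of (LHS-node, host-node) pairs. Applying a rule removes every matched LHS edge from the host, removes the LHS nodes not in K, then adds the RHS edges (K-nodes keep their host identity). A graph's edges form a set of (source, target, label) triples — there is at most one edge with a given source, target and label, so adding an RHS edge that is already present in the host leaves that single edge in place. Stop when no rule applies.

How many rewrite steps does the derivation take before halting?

[0] host  ⇒  6 nodes, 2 edges  {3-q->3 5-q->5}
[1] R3 @ {0↦0, 1↦2, 2↦3}  ⇒  4 nodes, 1 edges  {5-q->5}
[2] R3 @ {0↦0, 1↦4, 2↦5}  ⇒  2 nodes, 0 edges  {∅}
normal form: no rule applies after step 2

Answer: 2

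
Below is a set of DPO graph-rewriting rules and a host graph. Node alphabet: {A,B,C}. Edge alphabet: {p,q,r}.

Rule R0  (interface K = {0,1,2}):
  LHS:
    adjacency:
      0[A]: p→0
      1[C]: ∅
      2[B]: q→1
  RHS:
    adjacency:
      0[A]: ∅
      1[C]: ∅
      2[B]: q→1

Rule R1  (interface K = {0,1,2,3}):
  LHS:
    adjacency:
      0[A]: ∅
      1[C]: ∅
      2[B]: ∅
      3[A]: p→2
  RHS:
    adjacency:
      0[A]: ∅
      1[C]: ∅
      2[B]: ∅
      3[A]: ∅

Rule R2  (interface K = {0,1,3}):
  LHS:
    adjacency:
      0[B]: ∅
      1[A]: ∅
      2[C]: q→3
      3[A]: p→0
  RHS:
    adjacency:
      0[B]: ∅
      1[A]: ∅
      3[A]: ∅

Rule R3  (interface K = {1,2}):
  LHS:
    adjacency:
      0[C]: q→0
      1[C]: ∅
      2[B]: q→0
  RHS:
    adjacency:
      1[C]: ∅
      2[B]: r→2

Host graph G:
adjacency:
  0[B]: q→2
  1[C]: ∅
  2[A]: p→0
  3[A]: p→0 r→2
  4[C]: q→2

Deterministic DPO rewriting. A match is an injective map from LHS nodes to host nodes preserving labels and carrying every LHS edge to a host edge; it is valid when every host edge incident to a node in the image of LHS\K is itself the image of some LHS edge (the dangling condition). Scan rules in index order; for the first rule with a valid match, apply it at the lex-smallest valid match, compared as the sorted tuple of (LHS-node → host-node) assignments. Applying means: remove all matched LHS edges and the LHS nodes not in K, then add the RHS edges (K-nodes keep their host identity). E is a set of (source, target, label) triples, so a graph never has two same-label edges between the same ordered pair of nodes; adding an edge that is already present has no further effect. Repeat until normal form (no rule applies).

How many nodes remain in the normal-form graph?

Answer: 5

Steps:
[0] host  ⇒  5 nodes, 5 edges  {0-q->2 2-p->0 3-p->0 3-r->2 4-q->2}
[1] R1 @ {0↦2, 1↦1, 2↦0, 3↦3}  ⇒  5 nodes, 4 edges  {0-q->2 2-p->0 3-r->2 4-q->2}
[2] R1 @ {0↦3, 1↦1, 2↦0, 3↦2}  ⇒  5 nodes, 3 edges  {0-q->2 3-r->2 4-q->2}
final graph: no rule applies after step 2
NF nodes: {0:B, 1:C, 2:A, 3:A, 4:C}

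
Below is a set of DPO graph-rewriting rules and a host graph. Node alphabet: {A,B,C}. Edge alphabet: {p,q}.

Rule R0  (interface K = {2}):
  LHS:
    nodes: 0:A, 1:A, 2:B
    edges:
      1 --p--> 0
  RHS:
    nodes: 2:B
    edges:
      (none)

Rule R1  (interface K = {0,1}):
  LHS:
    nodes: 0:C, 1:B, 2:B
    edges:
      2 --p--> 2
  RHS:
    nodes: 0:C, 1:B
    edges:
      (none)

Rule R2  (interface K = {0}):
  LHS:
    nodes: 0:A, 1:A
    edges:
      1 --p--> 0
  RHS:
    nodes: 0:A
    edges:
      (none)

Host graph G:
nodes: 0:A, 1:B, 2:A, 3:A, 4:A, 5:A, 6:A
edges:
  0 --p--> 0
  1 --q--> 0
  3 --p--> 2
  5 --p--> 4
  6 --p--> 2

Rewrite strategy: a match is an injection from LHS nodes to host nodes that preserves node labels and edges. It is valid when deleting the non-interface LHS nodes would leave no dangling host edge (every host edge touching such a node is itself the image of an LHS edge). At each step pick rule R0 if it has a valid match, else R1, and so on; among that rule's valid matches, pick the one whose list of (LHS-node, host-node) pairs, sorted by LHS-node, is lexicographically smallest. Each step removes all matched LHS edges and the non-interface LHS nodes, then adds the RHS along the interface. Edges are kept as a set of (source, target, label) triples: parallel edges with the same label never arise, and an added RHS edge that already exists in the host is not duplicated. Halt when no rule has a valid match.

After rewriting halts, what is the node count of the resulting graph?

start.  V:7 E:5  edges: 0-p->0 1-q->0 3-p->2 5-p->4 6-p->2
1. fire R0 via {0↦4, 1↦5, 2↦1}  →  V:5 E:4  edges: 0-p->0 1-q->0 3-p->2 6-p->2
2. fire R2 via {0↦2, 1↦3}  →  V:4 E:3  edges: 0-p->0 1-q->0 6-p->2
3. fire R0 via {0↦2, 1↦6, 2↦1}  →  V:2 E:2  edges: 0-p->0 1-q->0
normal form: no rule applies after step 3
NF nodes: {0:A, 1:B}

Answer: 2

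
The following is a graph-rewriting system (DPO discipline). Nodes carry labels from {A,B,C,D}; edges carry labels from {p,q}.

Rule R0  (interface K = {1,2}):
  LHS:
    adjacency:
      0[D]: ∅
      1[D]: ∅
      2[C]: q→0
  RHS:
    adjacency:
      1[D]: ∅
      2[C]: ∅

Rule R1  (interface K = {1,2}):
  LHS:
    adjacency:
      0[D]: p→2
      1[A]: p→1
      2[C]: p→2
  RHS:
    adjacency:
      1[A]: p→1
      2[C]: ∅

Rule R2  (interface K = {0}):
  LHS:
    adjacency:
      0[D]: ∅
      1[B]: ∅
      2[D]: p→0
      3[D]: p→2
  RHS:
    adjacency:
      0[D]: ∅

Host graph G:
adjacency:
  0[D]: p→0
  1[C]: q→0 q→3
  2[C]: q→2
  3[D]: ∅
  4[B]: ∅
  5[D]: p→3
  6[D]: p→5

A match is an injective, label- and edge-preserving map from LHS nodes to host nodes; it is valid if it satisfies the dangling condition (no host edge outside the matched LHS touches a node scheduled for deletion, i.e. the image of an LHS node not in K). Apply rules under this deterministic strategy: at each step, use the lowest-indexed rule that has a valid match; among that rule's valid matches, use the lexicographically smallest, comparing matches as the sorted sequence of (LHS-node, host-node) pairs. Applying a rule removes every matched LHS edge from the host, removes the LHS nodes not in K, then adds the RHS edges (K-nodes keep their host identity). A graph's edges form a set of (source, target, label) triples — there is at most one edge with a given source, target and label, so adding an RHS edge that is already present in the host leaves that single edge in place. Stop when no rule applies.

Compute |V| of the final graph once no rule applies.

[0] host  ⇒  7 nodes, 6 edges  {0-p->0 1-q->0 1-q->3 2-q->2 5-p->3 6-p->5}
[1] R2 @ {0↦3, 1↦4, 2↦5, 3↦6}  ⇒  4 nodes, 4 edges  {0-p->0 1-q->0 1-q->3 2-q->2}
[2] R0 @ {0↦3, 1↦0, 2↦1}  ⇒  3 nodes, 3 edges  {0-p->0 1-q->0 2-q->2}
halt: no rule applies after step 2
NF nodes: {0:D, 1:C, 2:C}

Answer: 3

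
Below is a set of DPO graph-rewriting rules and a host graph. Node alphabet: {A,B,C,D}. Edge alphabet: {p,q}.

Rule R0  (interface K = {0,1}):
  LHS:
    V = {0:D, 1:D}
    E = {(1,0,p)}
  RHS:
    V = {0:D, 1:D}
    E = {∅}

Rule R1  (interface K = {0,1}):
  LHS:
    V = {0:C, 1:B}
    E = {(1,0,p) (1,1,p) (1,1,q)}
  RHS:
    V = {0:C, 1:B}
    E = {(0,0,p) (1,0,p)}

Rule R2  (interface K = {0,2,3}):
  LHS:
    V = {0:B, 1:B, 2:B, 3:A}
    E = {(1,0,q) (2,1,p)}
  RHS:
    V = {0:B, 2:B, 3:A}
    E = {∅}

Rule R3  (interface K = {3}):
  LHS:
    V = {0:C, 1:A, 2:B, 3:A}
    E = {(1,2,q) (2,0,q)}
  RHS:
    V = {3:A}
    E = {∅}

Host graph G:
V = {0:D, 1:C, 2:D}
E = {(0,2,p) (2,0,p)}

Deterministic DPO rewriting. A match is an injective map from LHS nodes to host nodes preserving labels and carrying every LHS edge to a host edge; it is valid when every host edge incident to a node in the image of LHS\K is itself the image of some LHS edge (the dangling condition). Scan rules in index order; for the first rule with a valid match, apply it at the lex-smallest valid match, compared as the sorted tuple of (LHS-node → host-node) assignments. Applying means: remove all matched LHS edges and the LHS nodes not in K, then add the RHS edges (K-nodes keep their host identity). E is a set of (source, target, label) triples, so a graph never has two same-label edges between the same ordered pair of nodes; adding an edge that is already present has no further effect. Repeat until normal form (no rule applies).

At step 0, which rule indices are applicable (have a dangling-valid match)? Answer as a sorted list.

R0: 2 valid matches — {0↦0, 1↦2}, {0↦2, 1↦0}
R1: no valid match — LHS pattern not found
R2: no valid match — LHS pattern not found
R3: no valid match — LHS pattern not found

Answer: [R0]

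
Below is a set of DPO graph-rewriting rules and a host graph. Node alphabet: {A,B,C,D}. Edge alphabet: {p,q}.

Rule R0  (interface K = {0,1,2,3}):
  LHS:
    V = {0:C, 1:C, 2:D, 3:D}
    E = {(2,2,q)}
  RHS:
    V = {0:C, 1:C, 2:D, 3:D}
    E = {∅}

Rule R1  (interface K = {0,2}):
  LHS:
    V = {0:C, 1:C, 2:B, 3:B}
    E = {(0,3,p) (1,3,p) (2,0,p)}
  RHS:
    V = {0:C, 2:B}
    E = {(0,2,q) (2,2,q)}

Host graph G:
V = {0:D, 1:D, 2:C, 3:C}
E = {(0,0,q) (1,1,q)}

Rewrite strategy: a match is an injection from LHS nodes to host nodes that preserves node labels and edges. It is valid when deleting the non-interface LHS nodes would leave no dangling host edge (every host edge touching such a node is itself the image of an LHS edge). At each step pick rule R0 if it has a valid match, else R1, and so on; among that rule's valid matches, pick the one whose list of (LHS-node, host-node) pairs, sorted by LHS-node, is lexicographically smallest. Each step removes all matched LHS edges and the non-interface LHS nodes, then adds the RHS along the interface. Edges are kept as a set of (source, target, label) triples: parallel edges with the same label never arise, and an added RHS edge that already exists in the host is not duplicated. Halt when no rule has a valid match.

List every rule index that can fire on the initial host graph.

R0: 4 valid matches — {0↦2, 1↦3, 2↦0, 3↦1}, {0↦2, 1↦3, 2↦1, 3↦0}, {0↦3, 1↦2, 2↦0, 3↦1} (+1 more)
R1: no valid match — LHS pattern not found

Answer: [R0]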